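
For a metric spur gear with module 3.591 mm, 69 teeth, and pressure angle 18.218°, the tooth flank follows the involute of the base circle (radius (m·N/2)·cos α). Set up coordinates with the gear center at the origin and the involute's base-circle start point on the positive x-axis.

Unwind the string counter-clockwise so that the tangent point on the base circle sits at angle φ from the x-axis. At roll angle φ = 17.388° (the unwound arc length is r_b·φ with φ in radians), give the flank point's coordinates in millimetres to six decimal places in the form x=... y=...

pitch radius r_p = m·N/2 = 3.591·69/2 = 123.889500
base radius r_b = r_p·cos α = 123.889500·cos 18.218° = 117.679400
roll angle φ = 17.388° = 0.30347785 rad
x = r_b·(cos φ + φ·sin φ) = 117.679400·(0.95430294 + 0.30347785·0.29884093) = 122.974331
y = r_b·(sin φ − φ·cos φ) = 117.679400·(0.29884093 − 0.30347785·0.95430294) = 1.086313

x=122.974331 y=1.086313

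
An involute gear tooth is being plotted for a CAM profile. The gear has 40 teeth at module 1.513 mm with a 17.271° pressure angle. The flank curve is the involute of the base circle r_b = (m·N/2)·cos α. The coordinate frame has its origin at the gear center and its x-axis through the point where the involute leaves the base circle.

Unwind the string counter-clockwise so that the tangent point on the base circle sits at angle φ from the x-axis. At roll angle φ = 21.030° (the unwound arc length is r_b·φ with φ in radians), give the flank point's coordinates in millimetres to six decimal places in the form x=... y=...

x=30.776960 y=0.469892

pitch radius r_p = m·N/2 = 1.513·40/2 = 30.260000
base radius r_b = r_p·cos α = 30.260000·cos 17.271° = 28.895613
roll angle φ = 21.030° = 0.36704274 rad
x = r_b·(cos φ + φ·sin φ) = 28.895613·(0.93339266 + 0.36704274·0.35885672) = 30.776960
y = r_b·(sin φ − φ·cos φ) = 28.895613·(0.35885672 − 0.36704274·0.93339266) = 0.469892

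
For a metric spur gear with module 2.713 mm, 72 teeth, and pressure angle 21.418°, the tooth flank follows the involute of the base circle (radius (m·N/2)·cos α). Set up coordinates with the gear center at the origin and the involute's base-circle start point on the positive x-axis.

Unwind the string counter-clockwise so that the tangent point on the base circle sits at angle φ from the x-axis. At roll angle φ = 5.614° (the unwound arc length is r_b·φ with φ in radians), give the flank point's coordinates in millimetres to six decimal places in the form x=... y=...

pitch radius r_p = m·N/2 = 2.713·72/2 = 97.668000
base radius r_b = r_p·cos α = 97.668000·cos 21.418° = 90.923159
roll angle φ = 5.614° = 0.09798278 rad
x = r_b·(cos φ + φ·sin φ) = 90.923159·(0.99520353 + 0.09798278·0.09782608) = 91.358572
y = r_b·(sin φ − φ·cos φ) = 90.923159·(0.09782608 − 0.09798278·0.99520353) = 0.028483

x=91.358572 y=0.028483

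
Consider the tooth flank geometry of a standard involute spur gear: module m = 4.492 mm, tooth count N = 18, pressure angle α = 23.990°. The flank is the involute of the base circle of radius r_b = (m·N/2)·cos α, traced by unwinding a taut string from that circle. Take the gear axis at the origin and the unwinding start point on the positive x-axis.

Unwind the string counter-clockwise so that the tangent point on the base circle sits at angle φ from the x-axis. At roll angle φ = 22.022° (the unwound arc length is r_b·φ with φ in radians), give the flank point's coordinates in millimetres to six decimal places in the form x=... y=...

x=39.564000 y=0.688807

pitch radius r_p = m·N/2 = 4.492·18/2 = 40.428000
base radius r_b = r_p·cos α = 40.428000·cos 23.990° = 36.935685
roll angle φ = 22.022° = 0.38435641 rad
x = r_b·(cos φ + φ·sin φ) = 36.935685·(0.92703995 + 0.38435641·0.37496258) = 39.564000
y = r_b·(sin φ − φ·cos φ) = 36.935685·(0.37496258 − 0.38435641·0.92703995) = 0.688807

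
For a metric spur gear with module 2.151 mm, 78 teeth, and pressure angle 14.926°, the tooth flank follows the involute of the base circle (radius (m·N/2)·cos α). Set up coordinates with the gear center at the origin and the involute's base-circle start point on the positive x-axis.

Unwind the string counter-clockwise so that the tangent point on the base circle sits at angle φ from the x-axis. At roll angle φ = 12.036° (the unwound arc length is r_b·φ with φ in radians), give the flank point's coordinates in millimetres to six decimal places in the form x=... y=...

x=82.827339 y=0.249367

pitch radius r_p = m·N/2 = 2.151·78/2 = 83.889000
base radius r_b = r_p·cos α = 83.889000·cos 14.926° = 81.058526
roll angle φ = 12.036° = 0.21006783 rad
x = r_b·(cos φ + φ·sin φ) = 81.058526·(0.97801677 + 0.21006783·0.20852624) = 82.827339
y = r_b·(sin φ − φ·cos φ) = 81.058526·(0.20852624 − 0.21006783·0.97801677) = 0.249367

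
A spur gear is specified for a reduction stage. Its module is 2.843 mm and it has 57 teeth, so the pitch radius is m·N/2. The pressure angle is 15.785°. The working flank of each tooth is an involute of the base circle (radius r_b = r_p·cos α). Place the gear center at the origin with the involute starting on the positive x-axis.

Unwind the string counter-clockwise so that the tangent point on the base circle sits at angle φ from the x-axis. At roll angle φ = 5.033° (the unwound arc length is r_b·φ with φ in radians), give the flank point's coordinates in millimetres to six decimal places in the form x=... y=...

pitch radius r_p = m·N/2 = 2.843·57/2 = 81.025500
base radius r_b = r_p·cos α = 81.025500·cos 15.785° = 77.969967
roll angle φ = 5.033° = 0.08784242 rad
x = r_b·(cos φ + φ·sin φ) = 77.969967·(0.99614433 + 0.08784242·0.08772950) = 78.270207
y = r_b·(sin φ − φ·cos φ) = 77.969967·(0.08772950 − 0.08784242·0.99614433) = 0.017603

x=78.270207 y=0.017603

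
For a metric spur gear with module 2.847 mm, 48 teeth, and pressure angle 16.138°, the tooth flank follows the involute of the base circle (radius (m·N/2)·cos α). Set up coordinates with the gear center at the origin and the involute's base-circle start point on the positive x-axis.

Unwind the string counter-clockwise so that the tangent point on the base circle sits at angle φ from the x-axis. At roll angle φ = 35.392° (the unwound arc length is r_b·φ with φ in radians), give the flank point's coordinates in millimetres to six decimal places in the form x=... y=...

x=76.988145 y=4.962526

pitch radius r_p = m·N/2 = 2.847·48/2 = 68.328000
base radius r_b = r_p·cos α = 68.328000·cos 16.138° = 65.635537
roll angle φ = 35.392° = 0.61770693 rad
x = r_b·(cos φ + φ·sin φ) = 65.635537·(0.81520867 + 0.61770693·0.57916735) = 76.988145
y = r_b·(sin φ − φ·cos φ) = 65.635537·(0.57916735 − 0.61770693·0.81520867) = 4.962526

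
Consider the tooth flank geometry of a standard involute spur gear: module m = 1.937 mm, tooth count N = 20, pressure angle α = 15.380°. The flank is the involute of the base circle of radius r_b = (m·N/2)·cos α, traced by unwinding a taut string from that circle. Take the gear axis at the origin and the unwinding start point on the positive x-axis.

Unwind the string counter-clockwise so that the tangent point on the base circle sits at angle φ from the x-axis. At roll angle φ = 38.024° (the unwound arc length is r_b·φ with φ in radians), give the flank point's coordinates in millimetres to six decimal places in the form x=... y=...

x=22.347188 y=1.740710

pitch radius r_p = m·N/2 = 1.937·20/2 = 19.370000
base radius r_b = r_p·cos α = 19.370000·cos 15.380° = 18.676322
roll angle φ = 38.024° = 0.66364399 rad
x = r_b·(cos φ + φ·sin φ) = 18.676322·(0.78775280 + 0.66364399·0.61599150) = 22.347188
y = r_b·(sin φ − φ·cos φ) = 18.676322·(0.61599150 − 0.66364399·0.78775280) = 1.740710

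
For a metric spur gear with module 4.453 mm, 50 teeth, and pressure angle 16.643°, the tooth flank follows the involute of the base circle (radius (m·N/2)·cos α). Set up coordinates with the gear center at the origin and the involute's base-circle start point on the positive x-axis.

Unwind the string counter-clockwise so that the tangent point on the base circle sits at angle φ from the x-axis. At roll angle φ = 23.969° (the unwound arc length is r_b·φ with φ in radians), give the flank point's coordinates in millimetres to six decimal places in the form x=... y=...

x=115.590195 y=2.557692

pitch radius r_p = m·N/2 = 4.453·50/2 = 111.325000
base radius r_b = r_p·cos α = 111.325000·cos 16.643° = 106.661362
roll angle φ = 23.969° = 0.41833797 rad
x = r_b·(cos φ + φ·sin φ) = 106.661362·(0.91376539 + 0.41833797·0.40624231) = 115.590195
y = r_b·(sin φ − φ·cos φ) = 106.661362·(0.40624231 − 0.41833797·0.91376539) = 2.557692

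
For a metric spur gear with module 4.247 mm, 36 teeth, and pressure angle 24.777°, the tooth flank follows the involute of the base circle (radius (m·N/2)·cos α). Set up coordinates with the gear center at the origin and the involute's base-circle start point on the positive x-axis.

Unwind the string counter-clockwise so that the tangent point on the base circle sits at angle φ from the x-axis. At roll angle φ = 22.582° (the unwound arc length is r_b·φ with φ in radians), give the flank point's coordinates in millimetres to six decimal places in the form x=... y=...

pitch radius r_p = m·N/2 = 4.247·36/2 = 76.446000
base radius r_b = r_p·cos α = 76.446000·cos 24.777° = 69.408823
roll angle φ = 22.582° = 0.39413025 rad
x = r_b·(cos φ + φ·sin φ) = 69.408823·(0.92333090 + 0.39413025·0.38400527) = 74.592205
y = r_b·(sin φ − φ·cos φ) = 69.408823·(0.38400527 − 0.39413025·0.92333090) = 1.394606

x=74.592205 y=1.394606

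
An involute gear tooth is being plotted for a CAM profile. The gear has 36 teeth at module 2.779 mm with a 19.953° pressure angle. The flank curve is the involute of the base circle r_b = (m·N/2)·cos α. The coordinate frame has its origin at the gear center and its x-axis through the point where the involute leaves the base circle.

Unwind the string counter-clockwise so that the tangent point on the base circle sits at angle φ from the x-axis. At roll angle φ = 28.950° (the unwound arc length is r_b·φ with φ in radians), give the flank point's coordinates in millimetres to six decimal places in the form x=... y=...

pitch radius r_p = m·N/2 = 2.779·36/2 = 50.022000
base radius r_b = r_p·cos α = 50.022000·cos 19.953° = 47.019323
roll angle φ = 28.950° = 0.50527282 rad
x = r_b·(cos φ + φ·sin φ) = 47.019323·(0.87504245 + 0.50527282·0.48404619) = 52.643672
y = r_b·(sin φ − φ·cos φ) = 47.019323·(0.48404619 − 0.50527282·0.87504245) = 1.970628

x=52.643672 y=1.970628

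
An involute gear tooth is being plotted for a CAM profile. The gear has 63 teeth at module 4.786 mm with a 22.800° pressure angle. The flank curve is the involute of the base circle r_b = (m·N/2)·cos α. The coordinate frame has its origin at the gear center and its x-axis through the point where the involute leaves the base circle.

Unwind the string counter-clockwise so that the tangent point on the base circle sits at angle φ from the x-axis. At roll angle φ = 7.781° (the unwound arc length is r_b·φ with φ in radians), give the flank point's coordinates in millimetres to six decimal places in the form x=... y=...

pitch radius r_p = m·N/2 = 4.786·63/2 = 150.759000
base radius r_b = r_p·cos α = 150.759000·cos 22.800° = 138.979167
roll angle φ = 7.781° = 0.13580407 rad
x = r_b·(cos φ + φ·sin φ) = 138.979167·(0.99079279 + 0.13580407·0.13538702) = 140.254843
y = r_b·(sin φ − φ·cos φ) = 138.979167·(0.13538702 − 0.13580407·0.99079279) = 0.115815

x=140.254843 y=0.115815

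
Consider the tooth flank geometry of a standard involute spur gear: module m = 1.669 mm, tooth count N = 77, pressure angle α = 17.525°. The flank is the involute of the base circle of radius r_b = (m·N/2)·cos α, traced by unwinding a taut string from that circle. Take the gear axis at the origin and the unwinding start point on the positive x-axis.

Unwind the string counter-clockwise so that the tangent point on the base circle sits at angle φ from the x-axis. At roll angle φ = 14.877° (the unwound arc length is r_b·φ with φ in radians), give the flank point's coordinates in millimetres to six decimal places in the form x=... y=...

x=63.304926 y=0.355143

pitch radius r_p = m·N/2 = 1.669·77/2 = 64.256500
base radius r_b = r_p·cos α = 64.256500·cos 17.525° = 61.274076
roll angle φ = 14.877° = 0.25965263 rad
x = r_b·(cos φ + φ·sin φ) = 61.274076·(0.96647922 + 0.25965263·0.25674484) = 63.304926
y = r_b·(sin φ − φ·cos φ) = 61.274076·(0.25674484 − 0.25965263·0.96647922) = 0.355143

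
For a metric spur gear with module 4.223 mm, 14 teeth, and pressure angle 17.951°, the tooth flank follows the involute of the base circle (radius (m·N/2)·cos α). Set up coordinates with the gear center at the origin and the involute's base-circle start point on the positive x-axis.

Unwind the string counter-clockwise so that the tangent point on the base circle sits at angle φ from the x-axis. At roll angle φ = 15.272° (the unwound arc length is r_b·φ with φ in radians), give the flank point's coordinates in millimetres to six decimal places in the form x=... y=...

x=29.103303 y=0.176261

pitch radius r_p = m·N/2 = 4.223·14/2 = 29.561000
base radius r_b = r_p·cos α = 29.561000·cos 17.951° = 28.121984
roll angle φ = 15.272° = 0.26654668 rad
x = r_b·(cos φ + φ·sin φ) = 28.121984·(0.96468626 + 0.26654668·0.26340165) = 29.103303
y = r_b·(sin φ − φ·cos φ) = 28.121984·(0.26340165 − 0.26654668·0.96468626) = 0.176261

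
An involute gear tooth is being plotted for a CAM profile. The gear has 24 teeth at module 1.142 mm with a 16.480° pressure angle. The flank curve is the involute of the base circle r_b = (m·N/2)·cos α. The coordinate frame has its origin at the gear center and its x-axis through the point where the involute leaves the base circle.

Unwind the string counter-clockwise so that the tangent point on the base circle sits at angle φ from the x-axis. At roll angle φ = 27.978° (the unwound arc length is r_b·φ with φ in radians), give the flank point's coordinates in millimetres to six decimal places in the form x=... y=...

pitch radius r_p = m·N/2 = 1.142·24/2 = 13.704000
base radius r_b = r_p·cos α = 13.704000·cos 16.480° = 13.141023
roll angle φ = 27.978° = 0.48830822 rad
x = r_b·(cos φ + φ·sin φ) = 13.141023·(0.88312779 + 0.48830822·0.46913250) = 14.615565
y = r_b·(sin φ − φ·cos φ) = 13.141023·(0.46913250 − 0.48830822·0.88312779) = 0.497965

x=14.615565 y=0.497965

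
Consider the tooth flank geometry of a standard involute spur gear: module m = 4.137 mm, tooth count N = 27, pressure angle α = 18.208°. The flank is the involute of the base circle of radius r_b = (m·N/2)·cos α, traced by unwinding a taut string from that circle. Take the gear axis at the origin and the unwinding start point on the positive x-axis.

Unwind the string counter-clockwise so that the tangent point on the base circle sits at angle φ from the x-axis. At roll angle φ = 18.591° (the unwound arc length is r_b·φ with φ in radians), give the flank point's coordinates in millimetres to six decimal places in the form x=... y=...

x=55.772752 y=0.597792

pitch radius r_p = m·N/2 = 4.137·27/2 = 55.849500
base radius r_b = r_p·cos α = 55.849500·cos 18.208° = 53.053028
roll angle φ = 18.591° = 0.32447416 rad
x = r_b·(cos φ + φ·sin φ) = 53.053028·(0.94781850 + 0.32447416·0.31881043) = 55.772752
y = r_b·(sin φ − φ·cos φ) = 53.053028·(0.31881043 − 0.32447416·0.94781850) = 0.597792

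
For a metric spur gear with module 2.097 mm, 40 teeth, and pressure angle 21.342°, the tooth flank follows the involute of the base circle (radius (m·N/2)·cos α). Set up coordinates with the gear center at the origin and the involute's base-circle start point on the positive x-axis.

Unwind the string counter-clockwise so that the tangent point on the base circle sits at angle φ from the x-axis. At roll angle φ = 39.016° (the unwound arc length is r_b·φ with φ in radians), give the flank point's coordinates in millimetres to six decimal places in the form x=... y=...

pitch radius r_p = m·N/2 = 2.097·40/2 = 41.940000
base radius r_b = r_p·cos α = 41.940000·cos 21.342° = 39.063952
roll angle φ = 39.016° = 0.68095766 rad
x = r_b·(cos φ + φ·sin φ) = 39.063952·(0.77697019 + 0.68095766·0.62953739) = 47.097786
y = r_b·(sin φ − φ·cos φ) = 39.063952·(0.62953739 − 0.68095766·0.77697019) = 3.924114

x=47.097786 y=3.924114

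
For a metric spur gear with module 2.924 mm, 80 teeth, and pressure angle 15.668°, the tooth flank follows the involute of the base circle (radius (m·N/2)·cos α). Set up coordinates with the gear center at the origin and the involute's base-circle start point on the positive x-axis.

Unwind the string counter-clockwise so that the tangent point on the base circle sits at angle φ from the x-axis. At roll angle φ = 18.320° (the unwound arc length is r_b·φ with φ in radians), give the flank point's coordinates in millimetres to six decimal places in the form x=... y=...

x=118.224416 y=1.214600

pitch radius r_p = m·N/2 = 2.924·80/2 = 116.960000
base radius r_b = r_p·cos α = 116.960000·cos 15.668° = 112.614085
roll angle φ = 18.320° = 0.31974432 rad
x = r_b·(cos φ + φ·sin φ) = 112.614085·(0.94931582 + 0.31974432·0.31432385) = 118.224416
y = r_b·(sin φ − φ·cos φ) = 112.614085·(0.31432385 − 0.31974432·0.94931582) = 1.214600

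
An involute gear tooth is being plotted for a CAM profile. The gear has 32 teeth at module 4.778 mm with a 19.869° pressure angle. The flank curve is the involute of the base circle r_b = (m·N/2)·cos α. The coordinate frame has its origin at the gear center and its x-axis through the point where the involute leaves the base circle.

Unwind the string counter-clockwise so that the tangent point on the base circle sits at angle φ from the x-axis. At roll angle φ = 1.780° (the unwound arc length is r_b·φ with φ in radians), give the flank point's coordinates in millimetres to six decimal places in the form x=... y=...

pitch radius r_p = m·N/2 = 4.778·32/2 = 76.448000
base radius r_b = r_p·cos α = 76.448000·cos 19.869° = 71.897215
roll angle φ = 1.780° = 0.03106686 rad
x = r_b·(cos φ + φ·sin φ) = 71.897215·(0.99951746 + 0.03106686·0.03106186) = 71.931903
y = r_b·(sin φ − φ·cos φ) = 71.897215·(0.03106186 − 0.03106686·0.99951746) = 0.000719

x=71.931903 y=0.000719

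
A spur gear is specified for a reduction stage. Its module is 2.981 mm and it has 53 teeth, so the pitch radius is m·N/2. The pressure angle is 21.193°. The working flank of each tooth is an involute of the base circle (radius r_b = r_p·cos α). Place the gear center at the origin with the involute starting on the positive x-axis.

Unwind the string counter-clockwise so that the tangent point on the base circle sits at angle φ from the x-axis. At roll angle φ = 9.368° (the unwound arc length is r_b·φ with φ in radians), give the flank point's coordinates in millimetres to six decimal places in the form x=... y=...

pitch radius r_p = m·N/2 = 2.981·53/2 = 78.996500
base radius r_b = r_p·cos α = 78.996500·cos 21.193° = 73.653807
roll angle φ = 9.368° = 0.16350244 rad
x = r_b·(cos φ + φ·sin φ) = 73.653807·(0.98666323 + 0.16350244·0.16277493) = 74.631732
y = r_b·(sin φ − φ·cos φ) = 73.653807·(0.16277493 − 0.16350244·0.98666323) = 0.107025

x=74.631732 y=0.107025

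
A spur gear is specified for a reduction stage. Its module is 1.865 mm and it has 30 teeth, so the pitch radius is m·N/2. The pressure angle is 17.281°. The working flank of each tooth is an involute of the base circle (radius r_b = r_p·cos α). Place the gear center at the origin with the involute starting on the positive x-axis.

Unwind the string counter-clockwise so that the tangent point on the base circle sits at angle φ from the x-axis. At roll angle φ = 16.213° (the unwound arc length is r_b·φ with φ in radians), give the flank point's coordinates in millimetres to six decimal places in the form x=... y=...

x=27.760329 y=0.200138

pitch radius r_p = m·N/2 = 1.865·30/2 = 27.975000
base radius r_b = r_p·cos α = 27.975000·cos 17.281° = 26.712191
roll angle φ = 16.213° = 0.28297023 rad
x = r_b·(cos φ + φ·sin φ) = 26.712191·(0.96023036 + 0.28297023·0.27920898) = 27.760329
y = r_b·(sin φ − φ·cos φ) = 26.712191·(0.27920898 − 0.28297023·0.96023036) = 0.200138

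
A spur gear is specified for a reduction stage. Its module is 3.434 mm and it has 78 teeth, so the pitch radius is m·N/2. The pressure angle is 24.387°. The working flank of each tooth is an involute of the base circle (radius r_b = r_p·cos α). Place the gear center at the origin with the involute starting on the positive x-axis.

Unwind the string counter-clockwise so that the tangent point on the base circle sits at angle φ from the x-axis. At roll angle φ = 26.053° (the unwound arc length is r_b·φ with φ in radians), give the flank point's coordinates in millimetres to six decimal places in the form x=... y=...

x=133.942464 y=3.744165

pitch radius r_p = m·N/2 = 3.434·78/2 = 133.926000
base radius r_b = r_p·cos α = 133.926000·cos 24.387° = 121.976770
roll angle φ = 26.053° = 0.45471063 rad
x = r_b·(cos φ + φ·sin φ) = 121.976770·(0.89838816 + 0.45471063·0.43920237) = 133.942464
y = r_b·(sin φ − φ·cos φ) = 121.976770·(0.43920237 − 0.45471063·0.89838816) = 3.744165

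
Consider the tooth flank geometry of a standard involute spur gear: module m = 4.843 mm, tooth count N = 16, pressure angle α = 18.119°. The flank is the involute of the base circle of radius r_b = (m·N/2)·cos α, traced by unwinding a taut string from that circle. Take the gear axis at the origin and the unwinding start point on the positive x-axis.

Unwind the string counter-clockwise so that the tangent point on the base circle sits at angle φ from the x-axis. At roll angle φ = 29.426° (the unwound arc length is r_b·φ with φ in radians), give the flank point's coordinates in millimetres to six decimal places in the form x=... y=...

x=41.363502 y=1.619282

pitch radius r_p = m·N/2 = 4.843·16/2 = 38.744000
base radius r_b = r_p·cos α = 38.744000·cos 18.119° = 36.822788
roll angle φ = 29.426° = 0.51358059 rad
x = r_b·(cos φ + φ·sin φ) = 36.822788·(0.87099096 + 0.51358059·0.49129905) = 41.363502
y = r_b·(sin φ − φ·cos φ) = 36.822788·(0.49129905 − 0.51358059·0.87099096) = 1.619282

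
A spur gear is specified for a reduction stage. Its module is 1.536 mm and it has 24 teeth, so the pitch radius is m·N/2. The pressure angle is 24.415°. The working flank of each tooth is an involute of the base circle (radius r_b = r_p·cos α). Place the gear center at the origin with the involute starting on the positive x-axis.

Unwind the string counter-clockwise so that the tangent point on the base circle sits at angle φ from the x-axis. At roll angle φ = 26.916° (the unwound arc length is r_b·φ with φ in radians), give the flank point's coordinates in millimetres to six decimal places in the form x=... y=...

x=18.534768 y=0.567304

pitch radius r_p = m·N/2 = 1.536·24/2 = 18.432000
base radius r_b = r_p·cos α = 18.432000·cos 24.415° = 16.783727
roll angle φ = 26.916° = 0.46977282 rad
x = r_b·(cos φ + φ·sin φ) = 16.783727·(0.89167115 + 0.46977282·0.45268373) = 18.534768
y = r_b·(sin φ − φ·cos φ) = 16.783727·(0.45268373 − 0.46977282·0.89167115) = 0.567304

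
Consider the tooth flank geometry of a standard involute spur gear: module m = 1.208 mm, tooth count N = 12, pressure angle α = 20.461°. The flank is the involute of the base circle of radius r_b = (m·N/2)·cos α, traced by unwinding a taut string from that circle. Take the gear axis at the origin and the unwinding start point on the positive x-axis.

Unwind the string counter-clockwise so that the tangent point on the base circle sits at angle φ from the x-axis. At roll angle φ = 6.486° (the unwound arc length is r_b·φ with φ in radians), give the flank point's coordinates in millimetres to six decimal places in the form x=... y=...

pitch radius r_p = m·N/2 = 1.208·12/2 = 7.248000
base radius r_b = r_p·cos α = 7.248000·cos 20.461° = 6.790726
roll angle φ = 6.486° = 0.11320206 rad
x = r_b·(cos φ + φ·sin φ) = 6.790726·(0.99359949 + 0.11320206·0.11296043) = 6.834098
y = r_b·(sin φ − φ·cos φ) = 6.790726·(0.11296043 − 0.11320206·0.99359949) = 0.003279

x=6.834098 y=0.003279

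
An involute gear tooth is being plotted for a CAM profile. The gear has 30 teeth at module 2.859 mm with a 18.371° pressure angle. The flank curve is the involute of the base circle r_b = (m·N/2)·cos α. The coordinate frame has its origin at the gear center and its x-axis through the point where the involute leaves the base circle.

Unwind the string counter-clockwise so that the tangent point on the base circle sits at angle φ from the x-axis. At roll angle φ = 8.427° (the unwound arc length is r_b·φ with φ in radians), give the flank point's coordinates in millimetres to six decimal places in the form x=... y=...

x=41.137225 y=0.043070

pitch radius r_p = m·N/2 = 2.859·30/2 = 42.885000
base radius r_b = r_p·cos α = 42.885000·cos 18.371° = 40.699394
roll angle φ = 8.427° = 0.14707890 rad
x = r_b·(cos φ + φ·sin φ) = 40.699394·(0.98920338 + 0.14707890·0.14654920) = 41.137225
y = r_b·(sin φ − φ·cos φ) = 40.699394·(0.14654920 − 0.14707890·0.98920338) = 0.043070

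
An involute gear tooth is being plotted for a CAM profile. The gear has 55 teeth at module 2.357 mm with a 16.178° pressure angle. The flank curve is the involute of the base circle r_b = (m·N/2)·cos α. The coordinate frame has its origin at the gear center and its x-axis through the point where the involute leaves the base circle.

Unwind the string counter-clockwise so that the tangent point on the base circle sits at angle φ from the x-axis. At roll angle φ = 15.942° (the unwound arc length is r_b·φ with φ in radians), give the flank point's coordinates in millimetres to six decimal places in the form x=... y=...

pitch radius r_p = m·N/2 = 2.357·55/2 = 64.817500
base radius r_b = r_p·cos α = 64.817500·cos 16.178° = 62.250775
roll angle φ = 15.942° = 0.27824039 rad
x = r_b·(cos φ + φ·sin φ) = 62.250775·(0.96154023 + 0.27824039·0.27466414) = 64.613994
y = r_b·(sin φ − φ·cos φ) = 62.250775·(0.27466414 − 0.27824039·0.96154023) = 0.443525

x=64.613994 y=0.443525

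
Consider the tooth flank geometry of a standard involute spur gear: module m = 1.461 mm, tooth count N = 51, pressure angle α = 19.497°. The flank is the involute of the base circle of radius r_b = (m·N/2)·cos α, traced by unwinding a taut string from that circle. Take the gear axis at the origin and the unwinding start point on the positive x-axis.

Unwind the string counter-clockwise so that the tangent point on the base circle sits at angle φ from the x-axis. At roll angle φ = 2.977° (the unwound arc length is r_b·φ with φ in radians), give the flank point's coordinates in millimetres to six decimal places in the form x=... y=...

x=35.166605 y=0.001642

pitch radius r_p = m·N/2 = 1.461·51/2 = 37.255500
base radius r_b = r_p·cos α = 37.255500·cos 19.497° = 35.119231
roll angle φ = 2.977° = 0.05195845 rad
x = r_b·(cos φ + φ·sin φ) = 35.119231·(0.99865046 + 0.05195845·0.05193508) = 35.166605
y = r_b·(sin φ − φ·cos φ) = 35.119231·(0.05193508 − 0.05195845·0.99865046) = 0.001642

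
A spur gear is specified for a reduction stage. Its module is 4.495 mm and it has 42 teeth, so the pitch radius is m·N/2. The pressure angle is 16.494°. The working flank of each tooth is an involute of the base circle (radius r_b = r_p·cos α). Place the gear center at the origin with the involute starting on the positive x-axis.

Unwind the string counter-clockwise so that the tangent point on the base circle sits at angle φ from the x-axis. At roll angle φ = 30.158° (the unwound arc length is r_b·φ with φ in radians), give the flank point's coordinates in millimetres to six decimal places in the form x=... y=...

x=102.193480 y=4.278955

pitch radius r_p = m·N/2 = 4.495·42/2 = 94.395000
base radius r_b = r_p·cos α = 94.395000·cos 16.494° = 90.510596
roll angle φ = 30.158° = 0.52635640 rad
x = r_b·(cos φ + φ·sin φ) = 90.510596·(0.86464330 + 0.52635640·0.50238627) = 102.193480
y = r_b·(sin φ − φ·cos φ) = 90.510596·(0.50238627 − 0.52635640·0.86464330) = 4.278955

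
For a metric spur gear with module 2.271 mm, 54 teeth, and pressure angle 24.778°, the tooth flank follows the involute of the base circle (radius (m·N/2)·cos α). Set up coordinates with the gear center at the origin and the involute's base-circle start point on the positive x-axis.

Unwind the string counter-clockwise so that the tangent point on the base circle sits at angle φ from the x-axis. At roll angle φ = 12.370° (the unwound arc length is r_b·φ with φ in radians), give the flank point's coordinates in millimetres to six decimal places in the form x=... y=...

pitch radius r_p = m·N/2 = 2.271·54/2 = 61.317000
base radius r_b = r_p·cos α = 61.317000·cos 24.778° = 55.672063
roll angle φ = 12.370° = 0.21589723 rad
x = r_b·(cos φ + φ·sin φ) = 55.672063·(0.97678458 + 0.21589723·0.21422391) = 56.954465
y = r_b·(sin φ − φ·cos φ) = 55.672063·(0.21422391 − 0.21589723·0.97678458) = 0.185880

x=56.954465 y=0.185880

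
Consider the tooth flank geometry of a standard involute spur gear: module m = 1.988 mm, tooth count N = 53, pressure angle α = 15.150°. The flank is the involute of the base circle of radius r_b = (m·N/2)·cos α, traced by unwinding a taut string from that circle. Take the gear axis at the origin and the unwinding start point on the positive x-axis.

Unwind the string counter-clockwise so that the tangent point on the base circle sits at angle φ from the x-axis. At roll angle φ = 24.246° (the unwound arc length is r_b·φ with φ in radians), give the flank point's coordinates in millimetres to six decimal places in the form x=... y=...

x=55.202291 y=1.261635

pitch radius r_p = m·N/2 = 1.988·53/2 = 52.682000
base radius r_b = r_p·cos α = 52.682000·cos 15.150° = 50.851033
roll angle φ = 24.246° = 0.42317253 rad
x = r_b·(cos φ + φ·sin φ) = 50.851033·(0.91179071 + 0.42317253·0.41065520) = 55.202291
y = r_b·(sin φ − φ·cos φ) = 50.851033·(0.41065520 − 0.42317253·0.91179071) = 1.261635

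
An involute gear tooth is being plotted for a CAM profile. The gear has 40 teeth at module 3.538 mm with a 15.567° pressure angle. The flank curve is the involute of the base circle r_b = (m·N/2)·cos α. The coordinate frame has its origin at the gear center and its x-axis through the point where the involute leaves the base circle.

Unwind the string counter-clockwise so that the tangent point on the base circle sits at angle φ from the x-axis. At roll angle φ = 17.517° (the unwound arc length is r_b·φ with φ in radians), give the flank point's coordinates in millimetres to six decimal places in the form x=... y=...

x=71.275950 y=0.643254

pitch radius r_p = m·N/2 = 3.538·40/2 = 70.760000
base radius r_b = r_p·cos α = 70.760000·cos 15.567° = 68.164332
roll angle φ = 17.517° = 0.30572933 rad
x = r_b·(cos φ + φ·sin φ) = 68.164332·(0.95362769 + 0.30572933·0.30098876) = 71.275950
y = r_b·(sin φ − φ·cos φ) = 68.164332·(0.30098876 − 0.30572933·0.95362769) = 0.643254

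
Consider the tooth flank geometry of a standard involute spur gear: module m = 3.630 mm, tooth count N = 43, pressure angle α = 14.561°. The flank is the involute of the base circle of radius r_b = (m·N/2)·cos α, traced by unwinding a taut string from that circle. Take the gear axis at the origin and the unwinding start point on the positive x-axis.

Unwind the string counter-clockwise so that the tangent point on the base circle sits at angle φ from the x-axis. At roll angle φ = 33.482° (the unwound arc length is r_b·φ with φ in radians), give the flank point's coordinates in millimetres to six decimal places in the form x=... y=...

pitch radius r_p = m·N/2 = 3.630·43/2 = 78.045000
base radius r_b = r_p·cos α = 78.045000·cos 14.561° = 75.538236
roll angle φ = 33.482° = 0.58437114 rad
x = r_b·(cos φ + φ·sin φ) = 75.538236·(0.83405918 + 0.58437114·0.55167499) = 87.355597
y = r_b·(sin φ − φ·cos φ) = 75.538236·(0.55167499 − 0.58437114·0.83405918) = 4.855210

x=87.355597 y=4.855210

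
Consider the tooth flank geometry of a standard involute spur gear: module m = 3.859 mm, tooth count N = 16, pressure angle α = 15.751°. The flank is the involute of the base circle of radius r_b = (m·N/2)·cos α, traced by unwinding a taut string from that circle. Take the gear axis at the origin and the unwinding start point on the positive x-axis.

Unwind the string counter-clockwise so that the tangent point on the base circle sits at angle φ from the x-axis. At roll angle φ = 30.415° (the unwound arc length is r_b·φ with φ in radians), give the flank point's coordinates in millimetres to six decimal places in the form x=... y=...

x=33.608857 y=1.440223

pitch radius r_p = m·N/2 = 3.859·16/2 = 30.872000
base radius r_b = r_p·cos α = 30.872000·cos 15.751° = 29.712772
roll angle φ = 30.415° = 0.53084189 rad
x = r_b·(cos φ + φ·sin φ) = 29.712772·(0.86238116 + 0.53084189·0.50625955) = 33.608857
y = r_b·(sin φ − φ·cos φ) = 29.712772·(0.50625955 − 0.53084189·0.86238116) = 1.440223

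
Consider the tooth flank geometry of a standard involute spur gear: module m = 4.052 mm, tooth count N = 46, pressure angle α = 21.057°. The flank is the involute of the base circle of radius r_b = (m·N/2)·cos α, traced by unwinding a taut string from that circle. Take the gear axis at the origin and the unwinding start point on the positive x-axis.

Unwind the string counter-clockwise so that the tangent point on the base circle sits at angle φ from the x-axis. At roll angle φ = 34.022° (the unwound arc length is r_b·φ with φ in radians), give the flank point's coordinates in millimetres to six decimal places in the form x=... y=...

x=100.980363 y=5.858445

pitch radius r_p = m·N/2 = 4.052·46/2 = 93.196000
base radius r_b = r_p·cos α = 93.196000·cos 21.057° = 86.972692
roll angle φ = 34.022° = 0.59379592 rad
x = r_b·(cos φ + φ·sin φ) = 86.972692·(0.82882280 + 0.59379592·0.55951119) = 100.980363
y = r_b·(sin φ − φ·cos φ) = 86.972692·(0.55951119 − 0.59379592·0.82882280) = 5.858445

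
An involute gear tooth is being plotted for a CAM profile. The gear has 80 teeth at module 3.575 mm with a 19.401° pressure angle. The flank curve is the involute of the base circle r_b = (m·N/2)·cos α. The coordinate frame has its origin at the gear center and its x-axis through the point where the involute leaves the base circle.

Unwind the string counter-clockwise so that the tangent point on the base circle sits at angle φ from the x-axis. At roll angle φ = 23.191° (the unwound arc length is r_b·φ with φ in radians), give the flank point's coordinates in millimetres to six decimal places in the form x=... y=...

pitch radius r_p = m·N/2 = 3.575·80/2 = 143.000000
base radius r_b = r_p·cos α = 143.000000·cos 19.401° = 134.880011
roll angle φ = 23.191° = 0.40475931 rad
x = r_b·(cos φ + φ·sin φ) = 134.880011·(0.91919721 + 0.40475931·0.39379753) = 145.480288
y = r_b·(sin φ − φ·cos φ) = 134.880011·(0.39379753 − 0.40475931·0.91919721) = 2.932818

x=145.480288 y=2.932818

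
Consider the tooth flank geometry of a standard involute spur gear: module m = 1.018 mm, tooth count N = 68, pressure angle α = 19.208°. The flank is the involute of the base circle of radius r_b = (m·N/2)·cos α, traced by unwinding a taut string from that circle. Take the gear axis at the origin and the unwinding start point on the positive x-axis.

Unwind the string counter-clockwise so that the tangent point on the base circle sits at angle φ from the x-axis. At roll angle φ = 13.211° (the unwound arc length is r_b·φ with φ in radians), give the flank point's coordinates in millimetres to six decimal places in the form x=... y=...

x=33.542505 y=0.132849

pitch radius r_p = m·N/2 = 1.018·68/2 = 34.612000
base radius r_b = r_p·cos α = 34.612000·cos 19.208° = 32.685165
roll angle φ = 13.211° = 0.23057545 rad
x = r_b·(cos φ + φ·sin φ) = 32.685165·(0.97353504 + 0.23057545·0.22853778) = 33.542505
y = r_b·(sin φ − φ·cos φ) = 32.685165·(0.22853778 − 0.23057545·0.97353504) = 0.132849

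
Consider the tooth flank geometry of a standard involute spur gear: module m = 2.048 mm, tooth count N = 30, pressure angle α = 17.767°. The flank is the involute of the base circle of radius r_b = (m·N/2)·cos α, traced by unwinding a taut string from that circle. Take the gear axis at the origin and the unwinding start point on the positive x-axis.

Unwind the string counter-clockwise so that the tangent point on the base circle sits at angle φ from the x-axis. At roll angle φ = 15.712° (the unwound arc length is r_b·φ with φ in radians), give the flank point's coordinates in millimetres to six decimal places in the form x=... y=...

x=30.334206 y=0.199587

pitch radius r_p = m·N/2 = 2.048·30/2 = 30.720000
base radius r_b = r_p·cos α = 30.720000·cos 17.767° = 29.254819
roll angle φ = 15.712° = 0.27422613 rad
x = r_b·(cos φ + φ·sin φ) = 29.254819·(0.96263505 + 0.27422613·0.27080207) = 30.334206
y = r_b·(sin φ − φ·cos φ) = 29.254819·(0.27080207 − 0.27422613·0.96263505) = 0.199587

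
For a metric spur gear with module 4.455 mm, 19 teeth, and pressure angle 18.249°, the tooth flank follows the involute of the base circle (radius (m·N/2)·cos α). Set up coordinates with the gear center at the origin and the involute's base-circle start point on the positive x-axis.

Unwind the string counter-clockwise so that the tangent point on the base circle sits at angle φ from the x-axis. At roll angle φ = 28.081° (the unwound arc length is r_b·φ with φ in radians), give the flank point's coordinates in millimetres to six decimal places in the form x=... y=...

x=44.735191 y=1.539715

pitch radius r_p = m·N/2 = 4.455·19/2 = 42.322500
base radius r_b = r_p·cos α = 42.322500·cos 18.249° = 40.193873
roll angle φ = 28.081° = 0.49010591 rad
x = r_b·(cos φ + φ·sin φ) = 40.193873·(0.88228301 + 0.49010591·0.47071933) = 44.735191
y = r_b·(sin φ − φ·cos φ) = 40.193873·(0.47071933 − 0.49010591·0.88228301) = 1.539715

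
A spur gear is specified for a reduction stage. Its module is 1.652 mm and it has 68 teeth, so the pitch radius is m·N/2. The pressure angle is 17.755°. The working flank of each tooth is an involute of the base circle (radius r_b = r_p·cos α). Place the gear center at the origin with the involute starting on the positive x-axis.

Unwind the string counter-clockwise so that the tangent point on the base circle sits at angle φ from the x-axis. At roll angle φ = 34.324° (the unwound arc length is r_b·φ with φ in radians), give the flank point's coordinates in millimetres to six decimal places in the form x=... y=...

pitch radius r_p = m·N/2 = 1.652·68/2 = 56.168000
base radius r_b = r_p·cos α = 56.168000·cos 17.755° = 53.492673
roll angle φ = 34.324° = 0.59906681 rad
x = r_b·(cos φ + φ·sin φ) = 53.492673·(0.82586217 + 0.59906681·0.56387203) = 62.247241
y = r_b·(sin φ − φ·cos φ) = 53.492673·(0.56387203 − 0.59906681·0.82586217) = 3.697703

x=62.247241 y=3.697703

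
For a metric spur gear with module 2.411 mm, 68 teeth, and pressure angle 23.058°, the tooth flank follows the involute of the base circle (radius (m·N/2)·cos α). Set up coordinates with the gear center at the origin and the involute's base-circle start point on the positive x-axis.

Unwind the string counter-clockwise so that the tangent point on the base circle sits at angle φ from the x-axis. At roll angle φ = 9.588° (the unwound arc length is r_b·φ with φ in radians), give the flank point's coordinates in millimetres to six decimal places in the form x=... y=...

pitch radius r_p = m·N/2 = 2.411·68/2 = 81.974000
base radius r_b = r_p·cos α = 81.974000·cos 23.058° = 75.425003
roll angle φ = 9.588° = 0.16734217 rad
x = r_b·(cos φ + φ·sin φ) = 75.425003·(0.98603094 + 0.16734217·0.16656224) = 76.473699
y = r_b·(sin φ − φ·cos φ) = 75.425003·(0.16656224 − 0.16734217·0.98603094) = 0.117488

x=76.473699 y=0.117488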